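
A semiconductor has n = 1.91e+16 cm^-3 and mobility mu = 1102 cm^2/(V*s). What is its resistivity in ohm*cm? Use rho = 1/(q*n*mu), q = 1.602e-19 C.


Step 1: sigma = q * n * mu = 1.602e-19 * 1.91e+16 * 1102 = 3.37192e+00 S/cm
Step 2: rho = 1 / sigma = 1 / 3.37192e+00 = 0.2966 ohm*cm

0.2966


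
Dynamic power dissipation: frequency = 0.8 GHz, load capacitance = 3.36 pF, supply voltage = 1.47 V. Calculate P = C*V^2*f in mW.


Step 1: V^2 = 1.47^2 = 2.1609 V^2
Step 2: P = C*V^2*f = 3.36e-12 F * 2.1609 * 0.8e9 Hz
Step 3: P = 5.8084992e-03 W
Step 4: P = 5.808 mW

5.808


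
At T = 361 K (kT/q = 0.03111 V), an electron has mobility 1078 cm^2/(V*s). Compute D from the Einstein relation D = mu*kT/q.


Step 1: D = mu * (kT/q)
Step 2: D = 1078 * 0.03111
Step 3: D = 33.54 cm^2/s

33.54


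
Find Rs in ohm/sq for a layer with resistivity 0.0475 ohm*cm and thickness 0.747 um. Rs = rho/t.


Step 1: Convert thickness to cm: t = 0.747 um = 7.4700e-05 cm
Step 2: Rs = rho / t = 0.0475 / 7.4700e-05
Step 3: Rs = 635.9 ohm/sq

635.9


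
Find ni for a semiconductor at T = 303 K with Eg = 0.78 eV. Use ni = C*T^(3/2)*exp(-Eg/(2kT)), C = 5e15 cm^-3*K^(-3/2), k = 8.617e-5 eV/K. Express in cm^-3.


Step 1: Compute kT = 8.617e-5 * 303 = 0.02610951 eV
Step 2: Exponent = -Eg/(2kT) = -0.78/(2*0.02610951) = -14.93709
Step 3: T^(3/2) = 303^1.5 = 5274.29
Step 4: ni = 5e15 * 5274.29 * exp(-14.93709) = 8.59e+12 cm^-3

8.59e+12


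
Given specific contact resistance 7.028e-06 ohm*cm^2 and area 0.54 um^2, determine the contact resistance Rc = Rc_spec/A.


Step 1: Convert area to cm^2: 0.54 um^2 = 5.4000e-09 cm^2
Step 2: Rc = Rc_spec / A = 7.028e-06 / 5.4000e-09
Step 3: Rc = 1.30e+03 ohms

1.30e+03


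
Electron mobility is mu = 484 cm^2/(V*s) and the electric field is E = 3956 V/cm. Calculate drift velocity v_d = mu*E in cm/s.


Step 1: v_d = mu * E
Step 2: v_d = 484 * 3956 = 1914704
Step 3: v_d = 1.91e+06 cm/s

1.91e+06


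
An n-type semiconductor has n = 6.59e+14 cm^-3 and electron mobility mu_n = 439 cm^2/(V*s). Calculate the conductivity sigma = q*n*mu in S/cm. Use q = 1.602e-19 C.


Step 1: sigma = q * n * mu
Step 2: sigma = 1.602e-19 * 6.59e+14 * 439
Step 3: sigma = 4.635e-02 S/cm

4.635e-02


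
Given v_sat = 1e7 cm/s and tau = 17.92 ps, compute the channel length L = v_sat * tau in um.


Step 1: tau in seconds = 17.92 ps * 1e-12 = 1.7920e-11 s
Step 2: L = v_sat * tau = 1e7 * 1.7920e-11 = 1.7920e-04 cm
Step 3: L in um = 1.7920e-04 * 1e4 = 1.792 um

1.792


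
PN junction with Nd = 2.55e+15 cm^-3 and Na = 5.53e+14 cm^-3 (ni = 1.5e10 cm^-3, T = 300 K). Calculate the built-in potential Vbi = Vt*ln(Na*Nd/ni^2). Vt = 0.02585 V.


Step 1: Compute Na*Nd/ni^2 = 5.53e+14 * 2.55e+15 / (1.5e10)^2 = 6.2673e+09
Step 2: ln(6.2673e+09) = 22.5586
Step 3: Vbi = 0.02585 * 22.5586 = 0.583 V

0.583


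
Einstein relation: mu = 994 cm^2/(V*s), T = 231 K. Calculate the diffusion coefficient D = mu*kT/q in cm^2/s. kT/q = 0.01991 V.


Step 1: D = mu * (kT/q)
Step 2: D = 994 * 0.01991
Step 3: D = 19.79 cm^2/s

19.79


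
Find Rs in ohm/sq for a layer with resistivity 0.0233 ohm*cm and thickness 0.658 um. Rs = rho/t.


Step 1: Convert thickness to cm: t = 0.658 um = 6.5800e-05 cm
Step 2: Rs = rho / t = 0.0233 / 6.5800e-05
Step 3: Rs = 354.1 ohm/sq

354.1


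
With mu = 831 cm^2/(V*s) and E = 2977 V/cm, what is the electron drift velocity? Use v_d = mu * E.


Step 1: v_d = mu * E
Step 2: v_d = 831 * 2977 = 2473887
Step 3: v_d = 2.47e+06 cm/s

2.47e+06


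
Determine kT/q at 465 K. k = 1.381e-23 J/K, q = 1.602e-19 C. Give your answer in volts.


Step 1: kT = 1.381e-23 * 465 = 6.42165e-21 J
Step 2: Vt = kT/q = 6.42165e-21 / 1.602e-19
Step 3: Vt = 0.04009 V

0.04009


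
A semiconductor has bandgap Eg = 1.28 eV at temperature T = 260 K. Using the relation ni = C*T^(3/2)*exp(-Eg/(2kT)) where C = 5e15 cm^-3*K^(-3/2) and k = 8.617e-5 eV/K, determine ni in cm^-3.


Step 1: Compute kT = 8.617e-5 * 260 = 0.0224042 eV
Step 2: Exponent = -Eg/(2kT) = -1.28/(2*0.0224042) = -28.56607
Step 3: T^(3/2) = 260^1.5 = 4192.37
Step 4: ni = 5e15 * 4192.37 * exp(-28.56607) = 8.23e+06 cm^-3

8.23e+06


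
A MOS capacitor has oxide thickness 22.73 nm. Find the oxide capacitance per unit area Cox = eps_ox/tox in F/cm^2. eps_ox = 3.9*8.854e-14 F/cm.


Step 1: eps_ox = 3.9 * 8.854e-14 = 3.45306e-13 F/cm
Step 2: tox in cm = 22.73 nm * 1e-7 = 2.2730e-06 cm
Step 3: Cox = 3.45306e-13 / 2.2730e-06 = 1.52e-07 F/cm^2

1.52e-07


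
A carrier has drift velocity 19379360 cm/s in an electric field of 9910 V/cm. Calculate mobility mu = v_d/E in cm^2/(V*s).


Step 1: mu = v_d / E
Step 2: mu = 19379360 / 9910
Step 3: mu = 1955.54 cm^2/(V*s)

1955.54


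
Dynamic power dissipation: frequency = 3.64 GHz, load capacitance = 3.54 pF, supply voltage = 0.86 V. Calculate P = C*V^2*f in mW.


Step 1: V^2 = 0.86^2 = 0.7396 V^2
Step 2: P = C*V^2*f = 3.54e-12 F * 0.7396 * 3.64e9 Hz
Step 3: P = 9.53018976e-03 W
Step 4: P = 9.53 mW

9.53


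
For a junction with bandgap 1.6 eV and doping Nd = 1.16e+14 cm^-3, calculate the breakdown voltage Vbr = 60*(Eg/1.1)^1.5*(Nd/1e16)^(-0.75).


Step 1: Eg/1.1 = 1.6/1.1 = 1.454545
Step 2: (Eg/1.1)^1.5 = 1.454545^1.5 = 1.754247
Step 3: (Nd/1e16)^(-0.75) = (0.0116)^(-0.75) = 28.291535
Step 4: Vbr = 60 * 1.754247 * 28.291535 = 2977.8 V

2977.8


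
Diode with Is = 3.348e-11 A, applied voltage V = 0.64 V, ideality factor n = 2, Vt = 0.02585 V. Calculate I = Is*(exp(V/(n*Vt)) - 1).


Step 1: V/(n*Vt) = 0.64/(2*0.02585) = 12.3791
Step 2: exp(12.3791) = 2.3778e+05
Step 3: I = 3.348e-11 * (2.3778e+05 - 1) = 7.96e-06 A

7.96e-06


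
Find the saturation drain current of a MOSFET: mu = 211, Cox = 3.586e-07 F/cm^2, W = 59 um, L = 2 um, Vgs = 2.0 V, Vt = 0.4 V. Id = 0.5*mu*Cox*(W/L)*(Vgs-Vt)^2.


Step 1: Overdrive voltage Vov = Vgs - Vt = 2.0 - 0.4 = 1.6 V
Step 2: W/L = 59/2 = 29.5
Step 3: Id = 0.5 * 211 * 3.586e-07 * 29.5 * 1.6^2
Step 4: Id = 2.86e-03 A

2.86e-03


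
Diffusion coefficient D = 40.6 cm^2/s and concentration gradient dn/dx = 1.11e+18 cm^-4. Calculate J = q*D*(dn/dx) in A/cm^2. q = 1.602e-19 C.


Step 1: J = q * D * (dn/dx)
Step 2: J = 1.602e-19 * 40.6 * 1.11e+18
Step 3: J = 7.22e+00 A/cm^2

7.22e+00


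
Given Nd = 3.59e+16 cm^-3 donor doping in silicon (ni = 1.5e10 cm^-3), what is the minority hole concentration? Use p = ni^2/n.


Step 1: Since Nd >> ni, n ≈ Nd = 3.59e+16 cm^-3
Step 2: p = ni^2 / n = (1.5e10)^2 / 3.59e+16
Step 3: p = 2.25e20 / 3.59e+16 = 6.27e+03 cm^-3

6.27e+03


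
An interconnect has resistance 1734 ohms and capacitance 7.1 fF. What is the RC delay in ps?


Step 1: tau = R * C
Step 2: tau = 1734 * 7.1 fF = 1734 * 7.1e-15 F
Step 3: tau = 1.23114e-11 s = 12.3114 ps

12.3114


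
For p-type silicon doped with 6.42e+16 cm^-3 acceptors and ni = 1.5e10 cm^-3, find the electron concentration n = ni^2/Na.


Step 1: Majority hole concentration p ≈ Na = 6.42e+16 cm^-3
Step 2: n = ni^2 / Na = (1.5e10)^2 / 6.42e+16
Step 3: n = 3.50e+03 cm^-3

3.50e+03


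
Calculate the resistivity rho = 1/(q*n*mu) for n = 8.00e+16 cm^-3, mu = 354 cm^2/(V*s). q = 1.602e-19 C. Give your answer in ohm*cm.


Step 1: sigma = q * n * mu = 1.602e-19 * 8.00e+16 * 354 = 4.53686e+00 S/cm
Step 2: rho = 1 / sigma = 1 / 4.53686e+00 = 0.2204 ohm*cm

0.2204


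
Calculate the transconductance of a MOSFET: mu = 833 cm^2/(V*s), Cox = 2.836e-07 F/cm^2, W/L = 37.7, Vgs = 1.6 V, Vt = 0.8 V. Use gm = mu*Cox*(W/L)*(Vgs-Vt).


Step 1: Vov = Vgs - Vt = 1.6 - 0.8 = 0.8 V
Step 2: gm = mu * Cox * (W/L) * Vov
Step 3: gm = 833 * 2.836e-07 * 37.7 * 0.8 = 7.12e-03 S

7.12e-03


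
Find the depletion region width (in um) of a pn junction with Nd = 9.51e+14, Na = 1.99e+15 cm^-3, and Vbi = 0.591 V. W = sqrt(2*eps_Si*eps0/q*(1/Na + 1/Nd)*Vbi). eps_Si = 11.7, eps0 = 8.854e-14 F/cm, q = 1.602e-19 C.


Step 1: 1/Na + 1/Nd = 1/1.99e+15 + 1/9.51e+14 = 1.55404e-15
Step 2: 2*eps*eps0/q = 2*11.7*8.854e-14/1.602e-19 = 1.293281e+07
Step 3: W^2 = 1.293281e+07 * 1.55404e-15 * 0.591 = 1.18780e-08
Step 4: W = sqrt(1.18780e-08) = 1.090e-04 cm = 1.09 um

1.09


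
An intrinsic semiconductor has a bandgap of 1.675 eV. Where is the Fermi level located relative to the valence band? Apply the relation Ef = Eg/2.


Step 1: For an intrinsic semiconductor, the Fermi level sits at midgap.
Step 2: Ef = Eg / 2 = 1.675 / 2 = 0.8375 eV

0.8375


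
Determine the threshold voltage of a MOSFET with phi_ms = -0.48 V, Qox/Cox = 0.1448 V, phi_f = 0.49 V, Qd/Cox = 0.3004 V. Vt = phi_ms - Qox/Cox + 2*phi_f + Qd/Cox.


Step 1: Vt = phi_ms - Qox/Cox + 2*phi_f + Qd/Cox
Step 2: Vt = -0.48 - 0.1448 + 2*0.49 + 0.3004
Step 3: Vt = -0.48 - 0.1448 + 0.98 + 0.3004
Step 4: Vt = 0.6556 V

0.6556


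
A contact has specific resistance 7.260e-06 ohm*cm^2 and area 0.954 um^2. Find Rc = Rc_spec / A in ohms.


Step 1: Convert area to cm^2: 0.954 um^2 = 9.5400e-09 cm^2
Step 2: Rc = Rc_spec / A = 7.260e-06 / 9.5400e-09
Step 3: Rc = 7.61e+02 ohms

7.61e+02


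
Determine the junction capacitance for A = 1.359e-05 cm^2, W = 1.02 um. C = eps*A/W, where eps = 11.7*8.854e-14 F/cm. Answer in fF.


Step 1: eps_Si = 11.7 * 8.854e-14 = 1.035918e-12 F/cm
Step 2: W in cm = 1.02 * 1e-4 = 1.02e-04 cm
Step 3: C = 1.035918e-12 * 1.359e-05 / 1.02e-04 = 1.380208e-13 F
Step 4: C = 138.02 fF

138.02


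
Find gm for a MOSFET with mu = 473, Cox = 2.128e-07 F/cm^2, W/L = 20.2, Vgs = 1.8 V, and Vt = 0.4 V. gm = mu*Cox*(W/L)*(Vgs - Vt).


Step 1: Vov = Vgs - Vt = 1.8 - 0.4 = 1.4 V
Step 2: gm = mu * Cox * (W/L) * Vov
Step 3: gm = 473 * 2.128e-07 * 20.2 * 1.4 = 2.85e-03 S

2.85e-03


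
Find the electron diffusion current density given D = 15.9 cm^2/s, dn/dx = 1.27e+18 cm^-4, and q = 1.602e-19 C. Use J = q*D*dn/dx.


Step 1: J = q * D * (dn/dx)
Step 2: J = 1.602e-19 * 15.9 * 1.27e+18
Step 3: J = 3.23e+00 A/cm^2

3.23e+00


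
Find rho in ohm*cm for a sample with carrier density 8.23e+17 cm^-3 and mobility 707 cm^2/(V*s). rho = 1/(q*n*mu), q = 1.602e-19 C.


Step 1: sigma = q * n * mu = 1.602e-19 * 8.23e+17 * 707 = 9.32141e+01 S/cm
Step 2: rho = 1 / sigma = 1 / 9.32141e+01 = 0.01073 ohm*cm

0.01073


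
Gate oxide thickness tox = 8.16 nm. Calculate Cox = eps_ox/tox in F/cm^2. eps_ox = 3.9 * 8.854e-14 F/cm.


Step 1: eps_ox = 3.9 * 8.854e-14 = 3.45306e-13 F/cm
Step 2: tox in cm = 8.16 nm * 1e-7 = 8.1600e-07 cm
Step 3: Cox = 3.45306e-13 / 8.1600e-07 = 4.23e-07 F/cm^2

4.23e-07


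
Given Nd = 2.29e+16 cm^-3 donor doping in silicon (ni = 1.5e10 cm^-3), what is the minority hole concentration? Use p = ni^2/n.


Step 1: Since Nd >> ni, n ≈ Nd = 2.29e+16 cm^-3
Step 2: p = ni^2 / n = (1.5e10)^2 / 2.29e+16
Step 3: p = 2.25e20 / 2.29e+16 = 9.83e+03 cm^-3

9.83e+03


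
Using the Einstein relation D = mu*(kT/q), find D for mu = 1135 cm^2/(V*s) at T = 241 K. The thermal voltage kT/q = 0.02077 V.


Step 1: D = mu * (kT/q)
Step 2: D = 1135 * 0.02077
Step 3: D = 23.57 cm^2/s

23.57


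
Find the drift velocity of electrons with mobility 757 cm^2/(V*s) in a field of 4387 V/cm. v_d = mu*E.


Step 1: v_d = mu * E
Step 2: v_d = 757 * 4387 = 3320959
Step 3: v_d = 3.32e+06 cm/s

3.32e+06


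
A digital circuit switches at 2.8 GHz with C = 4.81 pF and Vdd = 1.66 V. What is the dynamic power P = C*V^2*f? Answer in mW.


Step 1: V^2 = 1.66^2 = 2.7556 V^2
Step 2: P = C*V^2*f = 4.81e-12 F * 2.7556 * 2.8e9 Hz
Step 3: P = 3.71124208e-02 W
Step 4: P = 37.112 mW

37.112


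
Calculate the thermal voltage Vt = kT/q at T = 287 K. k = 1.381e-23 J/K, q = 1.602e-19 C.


Step 1: kT = 1.381e-23 * 287 = 3.96347e-21 J
Step 2: Vt = kT/q = 3.96347e-21 / 1.602e-19
Step 3: Vt = 0.02474 V

0.02474


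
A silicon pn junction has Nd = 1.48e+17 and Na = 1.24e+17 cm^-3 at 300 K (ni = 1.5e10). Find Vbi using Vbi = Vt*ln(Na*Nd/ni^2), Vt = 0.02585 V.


Step 1: Compute Na*Nd/ni^2 = 1.24e+17 * 1.48e+17 / (1.5e10)^2 = 8.1564e+13
Step 2: ln(8.1564e+13) = 32.0324
Step 3: Vbi = 0.02585 * 32.0324 = 0.828 V

0.828


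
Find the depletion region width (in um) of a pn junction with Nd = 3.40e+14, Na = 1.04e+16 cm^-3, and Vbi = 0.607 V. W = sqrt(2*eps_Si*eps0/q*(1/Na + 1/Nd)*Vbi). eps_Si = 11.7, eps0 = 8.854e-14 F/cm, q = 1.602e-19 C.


Step 1: 1/Na + 1/Nd = 1/1.04e+16 + 1/3.40e+14 = 3.03733e-15
Step 2: 2*eps*eps0/q = 2*11.7*8.854e-14/1.602e-19 = 1.293281e+07
Step 3: W^2 = 1.293281e+07 * 3.03733e-15 * 0.607 = 2.38437e-08
Step 4: W = sqrt(2.38437e-08) = 1.544e-04 cm = 1.544 um

1.544


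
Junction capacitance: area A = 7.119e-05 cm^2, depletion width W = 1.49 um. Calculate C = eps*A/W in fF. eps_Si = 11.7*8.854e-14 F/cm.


Step 1: eps_Si = 11.7 * 8.854e-14 = 1.035918e-12 F/cm
Step 2: W in cm = 1.49 * 1e-4 = 1.49e-04 cm
Step 3: C = 1.035918e-12 * 7.119e-05 / 1.49e-04 = 4.949463e-13 F
Step 4: C = 494.95 fF

494.95


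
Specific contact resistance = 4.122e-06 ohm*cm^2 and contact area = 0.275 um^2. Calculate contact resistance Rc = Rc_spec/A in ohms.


Step 1: Convert area to cm^2: 0.275 um^2 = 2.7500e-09 cm^2
Step 2: Rc = Rc_spec / A = 4.122e-06 / 2.7500e-09
Step 3: Rc = 1.50e+03 ohms

1.50e+03


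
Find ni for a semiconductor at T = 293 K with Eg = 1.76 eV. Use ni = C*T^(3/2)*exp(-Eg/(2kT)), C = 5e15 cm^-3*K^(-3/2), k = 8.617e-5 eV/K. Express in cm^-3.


Step 1: Compute kT = 8.617e-5 * 293 = 0.02524781 eV
Step 2: Exponent = -Eg/(2kT) = -1.76/(2*0.02524781) = -34.85451
Step 3: T^(3/2) = 293^1.5 = 5015.35
Step 4: ni = 5e15 * 5015.35 * exp(-34.85451) = 1.83e+04 cm^-3

1.83e+04


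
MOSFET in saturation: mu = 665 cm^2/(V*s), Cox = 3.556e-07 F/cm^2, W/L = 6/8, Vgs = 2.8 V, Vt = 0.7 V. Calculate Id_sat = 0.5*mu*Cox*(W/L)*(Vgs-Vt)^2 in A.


Step 1: Overdrive voltage Vov = Vgs - Vt = 2.8 - 0.7 = 2.1 V
Step 2: W/L = 6/8 = 0.75
Step 3: Id = 0.5 * 665 * 3.556e-07 * 0.75 * 2.1^2
Step 4: Id = 3.91e-04 A

3.91e-04


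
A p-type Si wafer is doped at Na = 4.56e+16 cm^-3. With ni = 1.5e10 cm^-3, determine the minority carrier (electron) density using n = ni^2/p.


Step 1: Majority hole concentration p ≈ Na = 4.56e+16 cm^-3
Step 2: n = ni^2 / Na = (1.5e10)^2 / 4.56e+16
Step 3: n = 4.93e+03 cm^-3

4.93e+03


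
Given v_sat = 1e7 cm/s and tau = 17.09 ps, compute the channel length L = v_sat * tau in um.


Step 1: tau in seconds = 17.09 ps * 1e-12 = 1.7090e-11 s
Step 2: L = v_sat * tau = 1e7 * 1.7090e-11 = 1.7090e-04 cm
Step 3: L in um = 1.7090e-04 * 1e4 = 1.709 um

1.709


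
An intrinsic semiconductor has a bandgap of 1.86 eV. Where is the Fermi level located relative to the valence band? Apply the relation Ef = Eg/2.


Step 1: For an intrinsic semiconductor, the Fermi level sits at midgap.
Step 2: Ef = Eg / 2 = 1.86 / 2 = 0.93 eV

0.93


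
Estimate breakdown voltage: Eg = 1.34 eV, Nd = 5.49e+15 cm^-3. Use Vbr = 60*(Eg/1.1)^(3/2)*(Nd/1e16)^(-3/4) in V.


Step 1: Eg/1.1 = 1.34/1.1 = 1.218182
Step 2: (Eg/1.1)^1.5 = 1.218182^1.5 = 1.344523
Step 3: (Nd/1e16)^(-0.75) = (0.549)^(-0.75) = 1.567909
Step 4: Vbr = 60 * 1.344523 * 1.567909 = 126.5 V

126.5


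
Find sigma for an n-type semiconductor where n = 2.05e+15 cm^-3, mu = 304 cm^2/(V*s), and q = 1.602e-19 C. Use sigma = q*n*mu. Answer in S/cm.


Step 1: sigma = q * n * mu
Step 2: sigma = 1.602e-19 * 2.05e+15 * 304
Step 3: sigma = 9.984e-02 S/cm

9.984e-02


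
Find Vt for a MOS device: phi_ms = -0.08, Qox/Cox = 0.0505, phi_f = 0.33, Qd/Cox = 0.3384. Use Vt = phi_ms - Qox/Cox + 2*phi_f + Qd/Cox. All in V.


Step 1: Vt = phi_ms - Qox/Cox + 2*phi_f + Qd/Cox
Step 2: Vt = -0.08 - 0.0505 + 2*0.33 + 0.3384
Step 3: Vt = -0.08 - 0.0505 + 0.66 + 0.3384
Step 4: Vt = 0.8679 V

0.8679


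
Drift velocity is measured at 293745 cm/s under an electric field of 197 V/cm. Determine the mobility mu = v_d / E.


Step 1: mu = v_d / E
Step 2: mu = 293745 / 197
Step 3: mu = 1491.09 cm^2/(V*s)

1491.09


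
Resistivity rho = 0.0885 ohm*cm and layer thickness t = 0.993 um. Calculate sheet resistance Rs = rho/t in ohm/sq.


Step 1: Convert thickness to cm: t = 0.993 um = 9.9300e-05 cm
Step 2: Rs = rho / t = 0.0885 / 9.9300e-05
Step 3: Rs = 891.2 ohm/sq

891.2


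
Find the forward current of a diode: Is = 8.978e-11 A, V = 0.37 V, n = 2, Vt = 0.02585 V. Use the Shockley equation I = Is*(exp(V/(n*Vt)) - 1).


Step 1: V/(n*Vt) = 0.37/(2*0.02585) = 7.1567
Step 2: exp(7.1567) = 1.2827e+03
Step 3: I = 8.978e-11 * (1.2827e+03 - 1) = 1.15e-07 A

1.15e-07


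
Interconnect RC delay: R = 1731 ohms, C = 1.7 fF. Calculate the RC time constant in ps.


Step 1: tau = R * C
Step 2: tau = 1731 * 1.7 fF = 1731 * 1.7e-15 F
Step 3: tau = 2.9427e-12 s = 2.9427 ps

2.9427


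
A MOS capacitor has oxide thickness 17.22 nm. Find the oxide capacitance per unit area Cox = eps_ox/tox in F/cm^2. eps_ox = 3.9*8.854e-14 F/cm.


Step 1: eps_ox = 3.9 * 8.854e-14 = 3.45306e-13 F/cm
Step 2: tox in cm = 17.22 nm * 1e-7 = 1.7220e-06 cm
Step 3: Cox = 3.45306e-13 / 1.7220e-06 = 2.01e-07 F/cm^2

2.01e-07


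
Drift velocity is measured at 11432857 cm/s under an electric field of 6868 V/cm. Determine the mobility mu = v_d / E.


Step 1: mu = v_d / E
Step 2: mu = 11432857 / 6868
Step 3: mu = 1664.66 cm^2/(V*s)

1664.66


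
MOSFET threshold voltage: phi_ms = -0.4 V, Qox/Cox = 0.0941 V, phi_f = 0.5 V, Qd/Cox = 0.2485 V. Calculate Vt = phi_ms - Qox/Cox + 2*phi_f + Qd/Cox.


Step 1: Vt = phi_ms - Qox/Cox + 2*phi_f + Qd/Cox
Step 2: Vt = -0.4 - 0.0941 + 2*0.5 + 0.2485
Step 3: Vt = -0.4 - 0.0941 + 1.0 + 0.2485
Step 4: Vt = 0.7544 V

0.7544


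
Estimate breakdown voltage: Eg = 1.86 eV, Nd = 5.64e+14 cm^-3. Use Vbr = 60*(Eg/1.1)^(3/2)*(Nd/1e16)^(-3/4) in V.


Step 1: Eg/1.1 = 1.86/1.1 = 1.690909
Step 2: (Eg/1.1)^1.5 = 1.690909^1.5 = 2.198773
Step 3: (Nd/1e16)^(-0.75) = (0.0564)^(-0.75) = 8.640536
Step 4: Vbr = 60 * 2.198773 * 8.640536 = 1139.9 V

1139.9


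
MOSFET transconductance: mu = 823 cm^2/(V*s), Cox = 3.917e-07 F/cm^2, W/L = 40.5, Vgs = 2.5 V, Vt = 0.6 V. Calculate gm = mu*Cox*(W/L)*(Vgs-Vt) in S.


Step 1: Vov = Vgs - Vt = 2.5 - 0.6 = 1.9 V
Step 2: gm = mu * Cox * (W/L) * Vov
Step 3: gm = 823 * 3.917e-07 * 40.5 * 1.9 = 2.48e-02 S

2.48e-02


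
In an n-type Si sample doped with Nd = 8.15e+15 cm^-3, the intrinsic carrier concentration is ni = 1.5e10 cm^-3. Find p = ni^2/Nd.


Step 1: Since Nd >> ni, n ≈ Nd = 8.15e+15 cm^-3
Step 2: p = ni^2 / n = (1.5e10)^2 / 8.15e+15
Step 3: p = 2.25e20 / 8.15e+15 = 2.76e+04 cm^-3

2.76e+04


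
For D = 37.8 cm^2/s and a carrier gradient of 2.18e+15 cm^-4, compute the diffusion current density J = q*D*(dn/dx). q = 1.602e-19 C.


Step 1: J = q * D * (dn/dx)
Step 2: J = 1.602e-19 * 37.8 * 2.18e+15
Step 3: J = 1.32e-02 A/cm^2

1.32e-02


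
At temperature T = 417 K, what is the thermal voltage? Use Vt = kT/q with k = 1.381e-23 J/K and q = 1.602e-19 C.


Step 1: kT = 1.381e-23 * 417 = 5.75877e-21 J
Step 2: Vt = kT/q = 5.75877e-21 / 1.602e-19
Step 3: Vt = 0.03595 V

0.03595


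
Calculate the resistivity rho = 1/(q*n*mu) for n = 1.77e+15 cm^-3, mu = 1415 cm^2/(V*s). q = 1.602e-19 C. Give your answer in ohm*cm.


Step 1: sigma = q * n * mu = 1.602e-19 * 1.77e+15 * 1415 = 4.01229e-01 S/cm
Step 2: rho = 1 / sigma = 1 / 4.01229e-01 = 2.492 ohm*cm

2.492


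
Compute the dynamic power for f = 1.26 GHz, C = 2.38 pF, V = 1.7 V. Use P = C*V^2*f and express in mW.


Step 1: V^2 = 1.7^2 = 2.89 V^2
Step 2: P = C*V^2*f = 2.38e-12 F * 2.89 * 1.26e9 Hz
Step 3: P = 8.666532e-03 W
Step 4: P = 8.667 mW

8.667


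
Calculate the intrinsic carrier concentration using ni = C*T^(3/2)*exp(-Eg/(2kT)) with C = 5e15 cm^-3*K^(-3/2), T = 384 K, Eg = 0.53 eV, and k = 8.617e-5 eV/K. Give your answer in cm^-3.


Step 1: Compute kT = 8.617e-5 * 384 = 0.03308928 eV
Step 2: Exponent = -Eg/(2kT) = -0.53/(2*0.03308928) = -8.00864
Step 3: T^(3/2) = 384^1.5 = 7524.83
Step 4: ni = 5e15 * 7524.83 * exp(-8.00864) = 1.25e+16 cm^-3

1.25e+16


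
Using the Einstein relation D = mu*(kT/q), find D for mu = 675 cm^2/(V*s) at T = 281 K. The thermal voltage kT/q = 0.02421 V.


Step 1: D = mu * (kT/q)
Step 2: D = 675 * 0.02421
Step 3: D = 16.34 cm^2/s

16.34


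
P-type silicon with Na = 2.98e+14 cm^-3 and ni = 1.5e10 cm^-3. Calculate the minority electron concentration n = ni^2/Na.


Step 1: Majority hole concentration p ≈ Na = 2.98e+14 cm^-3
Step 2: n = ni^2 / Na = (1.5e10)^2 / 2.98e+14
Step 3: n = 7.55e+05 cm^-3

7.55e+05


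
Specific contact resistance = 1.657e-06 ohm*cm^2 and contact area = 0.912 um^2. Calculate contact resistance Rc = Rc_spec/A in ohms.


Step 1: Convert area to cm^2: 0.912 um^2 = 9.1200e-09 cm^2
Step 2: Rc = Rc_spec / A = 1.657e-06 / 9.1200e-09
Step 3: Rc = 1.82e+02 ohms

1.82e+02


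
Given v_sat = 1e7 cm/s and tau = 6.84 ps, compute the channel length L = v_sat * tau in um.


Step 1: tau in seconds = 6.84 ps * 1e-12 = 6.8400e-12 s
Step 2: L = v_sat * tau = 1e7 * 6.8400e-12 = 6.8400e-05 cm
Step 3: L in um = 6.8400e-05 * 1e4 = 0.684 um

0.684


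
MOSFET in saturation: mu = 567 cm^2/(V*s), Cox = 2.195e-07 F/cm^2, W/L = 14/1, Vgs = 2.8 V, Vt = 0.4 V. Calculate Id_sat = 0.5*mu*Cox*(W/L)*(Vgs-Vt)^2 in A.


Step 1: Overdrive voltage Vov = Vgs - Vt = 2.8 - 0.4 = 2.4 V
Step 2: W/L = 14/1 = 14
Step 3: Id = 0.5 * 567 * 2.195e-07 * 14 * 2.4^2
Step 4: Id = 5.02e-03 A

5.02e-03


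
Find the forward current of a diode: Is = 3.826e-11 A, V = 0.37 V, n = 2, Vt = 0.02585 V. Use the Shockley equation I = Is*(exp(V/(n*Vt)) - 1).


Step 1: V/(n*Vt) = 0.37/(2*0.02585) = 7.1567
Step 2: exp(7.1567) = 1.2827e+03
Step 3: I = 3.826e-11 * (1.2827e+03 - 1) = 4.90e-08 A

4.90e-08


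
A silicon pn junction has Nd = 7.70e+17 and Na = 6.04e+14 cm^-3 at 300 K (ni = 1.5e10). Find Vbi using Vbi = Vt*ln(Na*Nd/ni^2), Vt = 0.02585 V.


Step 1: Compute Na*Nd/ni^2 = 6.04e+14 * 7.70e+17 / (1.5e10)^2 = 2.0670e+12
Step 2: ln(2.0670e+12) = 28.3571
Step 3: Vbi = 0.02585 * 28.3571 = 0.733 V

0.733


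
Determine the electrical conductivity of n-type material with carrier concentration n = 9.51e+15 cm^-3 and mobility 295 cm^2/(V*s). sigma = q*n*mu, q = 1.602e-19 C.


Step 1: sigma = q * n * mu
Step 2: sigma = 1.602e-19 * 9.51e+15 * 295
Step 3: sigma = 4.494e-01 S/cm

4.494e-01


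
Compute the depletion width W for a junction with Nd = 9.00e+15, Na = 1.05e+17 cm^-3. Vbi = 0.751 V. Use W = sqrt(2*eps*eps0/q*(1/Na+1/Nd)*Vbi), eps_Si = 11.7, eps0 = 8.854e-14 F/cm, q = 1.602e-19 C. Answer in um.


Step 1: 1/Na + 1/Nd = 1/1.05e+17 + 1/9.00e+15 = 1.20635e-16
Step 2: 2*eps*eps0/q = 2*11.7*8.854e-14/1.602e-19 = 1.293281e+07
Step 3: W^2 = 1.293281e+07 * 1.20635e-16 * 0.751 = 1.17167e-09
Step 4: W = sqrt(1.17167e-09) = 3.423e-05 cm = 0.3423 um

0.3423


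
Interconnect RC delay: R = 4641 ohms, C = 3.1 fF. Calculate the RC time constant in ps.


Step 1: tau = R * C
Step 2: tau = 4641 * 3.1 fF = 4641 * 3.1e-15 F
Step 3: tau = 1.43871e-11 s = 14.3871 ps

14.3871


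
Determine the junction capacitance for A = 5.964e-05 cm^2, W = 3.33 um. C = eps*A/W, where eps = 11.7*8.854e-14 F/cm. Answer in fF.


Step 1: eps_Si = 11.7 * 8.854e-14 = 1.035918e-12 F/cm
Step 2: W in cm = 3.33 * 1e-4 = 3.33e-04 cm
Step 3: C = 1.035918e-12 * 5.964e-05 / 3.33e-04 = 1.855320e-13 F
Step 4: C = 185.53 fF

185.53


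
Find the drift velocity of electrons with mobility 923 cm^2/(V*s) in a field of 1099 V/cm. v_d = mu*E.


Step 1: v_d = mu * E
Step 2: v_d = 923 * 1099 = 1014377
Step 3: v_d = 1.01e+06 cm/s

1.01e+06


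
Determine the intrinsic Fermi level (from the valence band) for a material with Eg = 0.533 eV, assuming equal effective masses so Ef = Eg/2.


Step 1: For an intrinsic semiconductor, the Fermi level sits at midgap.
Step 2: Ef = Eg / 2 = 0.533 / 2 = 0.2665 eV

0.2665


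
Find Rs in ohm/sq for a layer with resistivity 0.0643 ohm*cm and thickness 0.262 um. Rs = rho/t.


Step 1: Convert thickness to cm: t = 0.262 um = 2.6200e-05 cm
Step 2: Rs = rho / t = 0.0643 / 2.6200e-05
Step 3: Rs = 2454.2 ohm/sq

2454.2


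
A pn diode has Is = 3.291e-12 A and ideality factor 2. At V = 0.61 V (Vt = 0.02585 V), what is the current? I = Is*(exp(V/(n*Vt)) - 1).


Step 1: V/(n*Vt) = 0.61/(2*0.02585) = 11.7988
Step 2: exp(11.7988) = 1.3309e+05
Step 3: I = 3.291e-12 * (1.3309e+05 - 1) = 4.38e-07 A

4.38e-07


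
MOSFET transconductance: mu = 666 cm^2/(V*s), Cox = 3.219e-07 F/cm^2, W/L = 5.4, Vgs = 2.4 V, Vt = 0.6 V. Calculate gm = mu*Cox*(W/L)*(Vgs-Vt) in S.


Step 1: Vov = Vgs - Vt = 2.4 - 0.6 = 1.8 V
Step 2: gm = mu * Cox * (W/L) * Vov
Step 3: gm = 666 * 3.219e-07 * 5.4 * 1.8 = 2.08e-03 S

2.08e-03


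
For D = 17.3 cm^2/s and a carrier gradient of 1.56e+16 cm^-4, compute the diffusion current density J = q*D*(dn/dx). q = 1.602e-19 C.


Step 1: J = q * D * (dn/dx)
Step 2: J = 1.602e-19 * 17.3 * 1.56e+16
Step 3: J = 4.32e-02 A/cm^2

4.32e-02


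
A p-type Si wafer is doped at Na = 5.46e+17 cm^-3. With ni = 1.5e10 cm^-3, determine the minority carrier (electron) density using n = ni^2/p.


Step 1: Majority hole concentration p ≈ Na = 5.46e+17 cm^-3
Step 2: n = ni^2 / Na = (1.5e10)^2 / 5.46e+17
Step 3: n = 4.12e+02 cm^-3

4.12e+02


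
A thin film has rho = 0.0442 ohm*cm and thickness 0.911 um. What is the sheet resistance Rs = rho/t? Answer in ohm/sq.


Step 1: Convert thickness to cm: t = 0.911 um = 9.1100e-05 cm
Step 2: Rs = rho / t = 0.0442 / 9.1100e-05
Step 3: Rs = 485.2 ohm/sq

485.2


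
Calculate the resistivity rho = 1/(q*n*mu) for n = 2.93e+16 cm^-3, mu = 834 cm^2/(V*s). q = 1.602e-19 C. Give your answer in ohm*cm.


Step 1: sigma = q * n * mu = 1.602e-19 * 2.93e+16 * 834 = 3.91468e+00 S/cm
Step 2: rho = 1 / sigma = 1 / 3.91468e+00 = 0.2554 ohm*cm

0.2554


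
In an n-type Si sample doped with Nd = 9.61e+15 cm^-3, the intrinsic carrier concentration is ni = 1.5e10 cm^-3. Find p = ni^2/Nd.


Step 1: Since Nd >> ni, n ≈ Nd = 9.61e+15 cm^-3
Step 2: p = ni^2 / n = (1.5e10)^2 / 9.61e+15
Step 3: p = 2.25e20 / 9.61e+15 = 2.34e+04 cm^-3

2.34e+04


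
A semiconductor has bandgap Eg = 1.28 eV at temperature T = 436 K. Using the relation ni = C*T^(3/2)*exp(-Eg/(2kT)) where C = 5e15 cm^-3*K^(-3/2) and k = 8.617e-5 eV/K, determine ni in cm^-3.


Step 1: Compute kT = 8.617e-5 * 436 = 0.03757012 eV
Step 2: Exponent = -Eg/(2kT) = -1.28/(2*0.03757012) = -17.03481
Step 3: T^(3/2) = 436^1.5 = 9103.95
Step 4: ni = 5e15 * 9103.95 * exp(-17.03481) = 1.82e+12 cm^-3

1.82e+12


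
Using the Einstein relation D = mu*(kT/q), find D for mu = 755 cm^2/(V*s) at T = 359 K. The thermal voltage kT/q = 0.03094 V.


Step 1: D = mu * (kT/q)
Step 2: D = 755 * 0.03094
Step 3: D = 23.36 cm^2/s

23.36


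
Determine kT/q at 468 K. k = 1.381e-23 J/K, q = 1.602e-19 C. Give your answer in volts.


Step 1: kT = 1.381e-23 * 468 = 6.46308e-21 J
Step 2: Vt = kT/q = 6.46308e-21 / 1.602e-19
Step 3: Vt = 0.04034 V

0.04034


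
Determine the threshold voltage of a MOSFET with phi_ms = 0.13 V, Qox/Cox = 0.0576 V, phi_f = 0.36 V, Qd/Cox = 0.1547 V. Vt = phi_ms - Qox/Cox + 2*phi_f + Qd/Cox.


Step 1: Vt = phi_ms - Qox/Cox + 2*phi_f + Qd/Cox
Step 2: Vt = 0.13 - 0.0576 + 2*0.36 + 0.1547
Step 3: Vt = 0.13 - 0.0576 + 0.72 + 0.1547
Step 4: Vt = 0.9471 V

0.9471


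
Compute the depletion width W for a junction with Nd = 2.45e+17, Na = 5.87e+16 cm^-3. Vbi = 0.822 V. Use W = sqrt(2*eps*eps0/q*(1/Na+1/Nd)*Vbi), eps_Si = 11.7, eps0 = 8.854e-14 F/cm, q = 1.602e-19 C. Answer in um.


Step 1: 1/Na + 1/Nd = 1/5.87e+16 + 1/2.45e+17 = 2.11174e-17
Step 2: 2*eps*eps0/q = 2*11.7*8.854e-14/1.602e-19 = 1.293281e+07
Step 3: W^2 = 1.293281e+07 * 2.11174e-17 * 0.822 = 2.24494e-10
Step 4: W = sqrt(2.24494e-10) = 1.498e-05 cm = 0.1498 um

0.1498


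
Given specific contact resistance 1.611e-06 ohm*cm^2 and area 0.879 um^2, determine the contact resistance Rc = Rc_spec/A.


Step 1: Convert area to cm^2: 0.879 um^2 = 8.7900e-09 cm^2
Step 2: Rc = Rc_spec / A = 1.611e-06 / 8.7900e-09
Step 3: Rc = 1.83e+02 ohms

1.83e+02


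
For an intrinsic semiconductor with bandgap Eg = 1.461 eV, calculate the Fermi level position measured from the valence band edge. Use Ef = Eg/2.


Step 1: For an intrinsic semiconductor, the Fermi level sits at midgap.
Step 2: Ef = Eg / 2 = 1.461 / 2 = 0.7305 eV

0.7305


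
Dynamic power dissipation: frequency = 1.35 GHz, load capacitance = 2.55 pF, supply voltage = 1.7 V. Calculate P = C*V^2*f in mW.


Step 1: V^2 = 1.7^2 = 2.89 V^2
Step 2: P = C*V^2*f = 2.55e-12 F * 2.89 * 1.35e9 Hz
Step 3: P = 9.948825e-03 W
Step 4: P = 9.949 mW

9.949


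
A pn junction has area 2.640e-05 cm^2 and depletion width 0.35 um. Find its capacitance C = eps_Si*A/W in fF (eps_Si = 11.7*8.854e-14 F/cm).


Step 1: eps_Si = 11.7 * 8.854e-14 = 1.035918e-12 F/cm
Step 2: W in cm = 0.35 * 1e-4 = 3.50e-05 cm
Step 3: C = 1.035918e-12 * 2.640e-05 / 3.50e-05 = 7.813781e-13 F
Step 4: C = 781.38 fF

781.38


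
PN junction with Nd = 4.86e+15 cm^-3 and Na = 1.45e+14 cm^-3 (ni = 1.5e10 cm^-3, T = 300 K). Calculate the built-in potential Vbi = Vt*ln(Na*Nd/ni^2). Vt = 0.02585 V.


Step 1: Compute Na*Nd/ni^2 = 1.45e+14 * 4.86e+15 / (1.5e10)^2 = 3.1320e+09
Step 2: ln(3.1320e+09) = 21.8649
Step 3: Vbi = 0.02585 * 21.8649 = 0.565 V

0.565


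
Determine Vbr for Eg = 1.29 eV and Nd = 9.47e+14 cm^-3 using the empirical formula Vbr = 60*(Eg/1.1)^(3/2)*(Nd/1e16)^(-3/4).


Step 1: Eg/1.1 = 1.29/1.1 = 1.172727
Step 2: (Eg/1.1)^1.5 = 1.172727^1.5 = 1.269976
Step 3: (Nd/1e16)^(-0.75) = (0.0947)^(-0.75) = 5.857840
Step 4: Vbr = 60 * 1.269976 * 5.857840 = 446.4 V

446.4


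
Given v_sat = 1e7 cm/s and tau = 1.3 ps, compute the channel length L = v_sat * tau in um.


Step 1: tau in seconds = 1.3 ps * 1e-12 = 1.3000e-12 s
Step 2: L = v_sat * tau = 1e7 * 1.3000e-12 = 1.3000e-05 cm
Step 3: L in um = 1.3000e-05 * 1e4 = 0.13 um

0.13


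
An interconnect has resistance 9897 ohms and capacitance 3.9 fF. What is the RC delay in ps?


Step 1: tau = R * C
Step 2: tau = 9897 * 3.9 fF = 9897 * 3.9e-15 F
Step 3: tau = 3.85983e-11 s = 38.5983 ps

38.5983


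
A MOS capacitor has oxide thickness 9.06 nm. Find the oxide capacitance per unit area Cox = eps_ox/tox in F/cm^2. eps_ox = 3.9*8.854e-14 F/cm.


Step 1: eps_ox = 3.9 * 8.854e-14 = 3.45306e-13 F/cm
Step 2: tox in cm = 9.06 nm * 1e-7 = 9.0600e-07 cm
Step 3: Cox = 3.45306e-13 / 9.0600e-07 = 3.81e-07 F/cm^2

3.81e-07


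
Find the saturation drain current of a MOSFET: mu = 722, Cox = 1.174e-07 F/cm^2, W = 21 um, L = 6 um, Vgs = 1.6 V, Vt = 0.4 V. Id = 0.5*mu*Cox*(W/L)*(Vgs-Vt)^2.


Step 1: Overdrive voltage Vov = Vgs - Vt = 1.6 - 0.4 = 1.2 V
Step 2: W/L = 21/6 = 3.5
Step 3: Id = 0.5 * 722 * 1.174e-07 * 3.5 * 1.2^2
Step 4: Id = 2.14e-04 A

2.14e-04


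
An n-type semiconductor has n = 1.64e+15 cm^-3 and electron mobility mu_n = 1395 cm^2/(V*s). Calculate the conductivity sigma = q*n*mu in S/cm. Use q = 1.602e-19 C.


Step 1: sigma = q * n * mu
Step 2: sigma = 1.602e-19 * 1.64e+15 * 1395
Step 3: sigma = 3.665e-01 S/cm

3.665e-01


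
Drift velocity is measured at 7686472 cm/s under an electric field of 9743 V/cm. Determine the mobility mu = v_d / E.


Step 1: mu = v_d / E
Step 2: mu = 7686472 / 9743
Step 3: mu = 788.92 cm^2/(V*s)

788.92


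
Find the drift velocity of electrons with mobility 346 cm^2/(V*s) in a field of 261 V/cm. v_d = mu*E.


Step 1: v_d = mu * E
Step 2: v_d = 346 * 261 = 90306
Step 3: v_d = 9.03e+04 cm/s

9.03e+04


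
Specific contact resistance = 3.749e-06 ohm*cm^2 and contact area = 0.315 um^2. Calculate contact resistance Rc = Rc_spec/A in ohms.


Step 1: Convert area to cm^2: 0.315 um^2 = 3.1500e-09 cm^2
Step 2: Rc = Rc_spec / A = 3.749e-06 / 3.1500e-09
Step 3: Rc = 1.19e+03 ohms

1.19e+03


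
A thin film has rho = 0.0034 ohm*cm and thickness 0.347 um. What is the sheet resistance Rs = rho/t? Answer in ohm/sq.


Step 1: Convert thickness to cm: t = 0.347 um = 3.4700e-05 cm
Step 2: Rs = rho / t = 0.0034 / 3.4700e-05
Step 3: Rs = 98.0 ohm/sq

98.0


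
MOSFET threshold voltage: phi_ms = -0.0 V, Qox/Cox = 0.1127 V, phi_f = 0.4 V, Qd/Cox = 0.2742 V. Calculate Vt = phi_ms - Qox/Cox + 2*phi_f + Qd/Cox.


Step 1: Vt = phi_ms - Qox/Cox + 2*phi_f + Qd/Cox
Step 2: Vt = -0.0 - 0.1127 + 2*0.4 + 0.2742
Step 3: Vt = -0.0 - 0.1127 + 0.8 + 0.2742
Step 4: Vt = 0.9615 V

0.9615


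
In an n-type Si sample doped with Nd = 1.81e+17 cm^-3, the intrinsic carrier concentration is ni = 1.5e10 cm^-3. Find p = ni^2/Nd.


Step 1: Since Nd >> ni, n ≈ Nd = 1.81e+17 cm^-3
Step 2: p = ni^2 / n = (1.5e10)^2 / 1.81e+17
Step 3: p = 2.25e20 / 1.81e+17 = 1.24e+03 cm^-3

1.24e+03


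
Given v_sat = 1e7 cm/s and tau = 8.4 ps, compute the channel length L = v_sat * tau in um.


Step 1: tau in seconds = 8.4 ps * 1e-12 = 8.4000e-12 s
Step 2: L = v_sat * tau = 1e7 * 8.4000e-12 = 8.4000e-05 cm
Step 3: L in um = 8.4000e-05 * 1e4 = 0.84 um

0.84


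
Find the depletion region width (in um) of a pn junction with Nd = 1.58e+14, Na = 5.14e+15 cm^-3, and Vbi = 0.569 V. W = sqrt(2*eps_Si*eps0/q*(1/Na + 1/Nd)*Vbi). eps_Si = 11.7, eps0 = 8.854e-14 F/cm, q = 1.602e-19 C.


Step 1: 1/Na + 1/Nd = 1/5.14e+15 + 1/1.58e+14 = 6.52367e-15
Step 2: 2*eps*eps0/q = 2*11.7*8.854e-14/1.602e-19 = 1.293281e+07
Step 3: W^2 = 1.293281e+07 * 6.52367e-15 * 0.569 = 4.80062e-08
Step 4: W = sqrt(4.80062e-08) = 2.191e-04 cm = 2.191 um

2.191


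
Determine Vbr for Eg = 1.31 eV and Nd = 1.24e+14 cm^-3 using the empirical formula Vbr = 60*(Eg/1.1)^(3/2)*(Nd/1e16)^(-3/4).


Step 1: Eg/1.1 = 1.31/1.1 = 1.190909
Step 2: (Eg/1.1)^1.5 = 1.190909^1.5 = 1.299624
Step 3: (Nd/1e16)^(-0.75) = (0.0124)^(-0.75) = 26.911242
Step 4: Vbr = 60 * 1.299624 * 26.911242 = 2098.5 V

2098.5


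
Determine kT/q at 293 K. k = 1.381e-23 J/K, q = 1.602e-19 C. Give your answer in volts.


Step 1: kT = 1.381e-23 * 293 = 4.04633e-21 J
Step 2: Vt = kT/q = 4.04633e-21 / 1.602e-19
Step 3: Vt = 0.02526 V

0.02526


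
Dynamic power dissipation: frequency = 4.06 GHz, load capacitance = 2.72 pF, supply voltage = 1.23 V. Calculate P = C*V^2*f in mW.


Step 1: V^2 = 1.23^2 = 1.5129 V^2
Step 2: P = C*V^2*f = 2.72e-12 F * 1.5129 * 4.06e9 Hz
Step 3: P = 1.670725728e-02 W
Step 4: P = 16.707 mW

16.707


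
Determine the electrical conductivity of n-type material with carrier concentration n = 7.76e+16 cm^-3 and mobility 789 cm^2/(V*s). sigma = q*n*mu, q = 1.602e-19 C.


Step 1: sigma = q * n * mu
Step 2: sigma = 1.602e-19 * 7.76e+16 * 789
Step 3: sigma = 9.808e+00 S/cm

9.808e+00


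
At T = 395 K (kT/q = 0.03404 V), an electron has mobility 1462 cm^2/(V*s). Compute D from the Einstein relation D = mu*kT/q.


Step 1: D = mu * (kT/q)
Step 2: D = 1462 * 0.03404
Step 3: D = 49.77 cm^2/s

49.77


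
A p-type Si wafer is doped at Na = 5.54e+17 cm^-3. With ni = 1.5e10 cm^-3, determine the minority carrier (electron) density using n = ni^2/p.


Step 1: Majority hole concentration p ≈ Na = 5.54e+17 cm^-3
Step 2: n = ni^2 / Na = (1.5e10)^2 / 5.54e+17
Step 3: n = 4.06e+02 cm^-3

4.06e+02


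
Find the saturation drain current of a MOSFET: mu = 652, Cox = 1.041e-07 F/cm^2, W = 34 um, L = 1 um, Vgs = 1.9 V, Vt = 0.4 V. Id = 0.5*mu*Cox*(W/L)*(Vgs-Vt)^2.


Step 1: Overdrive voltage Vov = Vgs - Vt = 1.9 - 0.4 = 1.5 V
Step 2: W/L = 34/1 = 34
Step 3: Id = 0.5 * 652 * 1.041e-07 * 34 * 1.5^2
Step 4: Id = 2.60e-03 A

2.60e-03


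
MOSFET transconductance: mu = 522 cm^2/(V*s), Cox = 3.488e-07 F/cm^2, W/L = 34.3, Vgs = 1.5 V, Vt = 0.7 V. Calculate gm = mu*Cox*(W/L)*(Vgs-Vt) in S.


Step 1: Vov = Vgs - Vt = 1.5 - 0.7 = 0.8 V
Step 2: gm = mu * Cox * (W/L) * Vov
Step 3: gm = 522 * 3.488e-07 * 34.3 * 0.8 = 5.00e-03 S

5.00e-03


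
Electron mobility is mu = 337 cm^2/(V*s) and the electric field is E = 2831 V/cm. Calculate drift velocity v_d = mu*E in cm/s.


Step 1: v_d = mu * E
Step 2: v_d = 337 * 2831 = 954047
Step 3: v_d = 9.54e+05 cm/s

9.54e+05


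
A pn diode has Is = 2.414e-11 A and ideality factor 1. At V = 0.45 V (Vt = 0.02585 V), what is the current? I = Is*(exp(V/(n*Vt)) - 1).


Step 1: V/(n*Vt) = 0.45/(1*0.02585) = 17.4081
Step 2: exp(17.4081) = 3.6328e+07
Step 3: I = 2.414e-11 * (3.6328e+07 - 1) = 8.77e-04 A

8.77e-04


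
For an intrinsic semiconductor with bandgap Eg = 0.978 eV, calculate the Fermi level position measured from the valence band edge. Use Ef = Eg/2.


Step 1: For an intrinsic semiconductor, the Fermi level sits at midgap.
Step 2: Ef = Eg / 2 = 0.978 / 2 = 0.489 eV

0.489


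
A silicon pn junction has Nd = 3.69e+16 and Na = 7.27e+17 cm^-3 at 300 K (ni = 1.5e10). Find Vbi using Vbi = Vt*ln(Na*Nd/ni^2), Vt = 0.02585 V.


Step 1: Compute Na*Nd/ni^2 = 7.27e+17 * 3.69e+16 / (1.5e10)^2 = 1.1923e+14
Step 2: ln(1.1923e+14) = 32.4121
Step 3: Vbi = 0.02585 * 32.4121 = 0.838 V

0.838


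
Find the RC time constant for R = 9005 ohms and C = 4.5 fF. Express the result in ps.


Step 1: tau = R * C
Step 2: tau = 9005 * 4.5 fF = 9005 * 4.5e-15 F
Step 3: tau = 4.05225e-11 s = 40.5225 ps

40.5225


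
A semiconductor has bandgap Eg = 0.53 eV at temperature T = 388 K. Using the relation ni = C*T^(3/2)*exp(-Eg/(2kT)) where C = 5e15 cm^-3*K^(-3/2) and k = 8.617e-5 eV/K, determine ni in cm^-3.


Step 1: Compute kT = 8.617e-5 * 388 = 0.03343396 eV
Step 2: Exponent = -Eg/(2kT) = -0.53/(2*0.03343396) = -7.92607
Step 3: T^(3/2) = 388^1.5 = 7642.71
Step 4: ni = 5e15 * 7642.71 * exp(-7.92607) = 1.38e+16 cm^-3

1.38e+16


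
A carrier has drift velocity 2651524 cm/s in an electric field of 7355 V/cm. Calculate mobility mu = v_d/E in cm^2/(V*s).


Step 1: mu = v_d / E
Step 2: mu = 2651524 / 7355
Step 3: mu = 360.51 cm^2/(V*s)

360.51


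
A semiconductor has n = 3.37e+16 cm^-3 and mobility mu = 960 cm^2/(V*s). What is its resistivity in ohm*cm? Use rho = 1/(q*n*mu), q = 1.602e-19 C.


Step 1: sigma = q * n * mu = 1.602e-19 * 3.37e+16 * 960 = 5.18279e+00 S/cm
Step 2: rho = 1 / sigma = 1 / 5.18279e+00 = 0.1929 ohm*cm

0.1929


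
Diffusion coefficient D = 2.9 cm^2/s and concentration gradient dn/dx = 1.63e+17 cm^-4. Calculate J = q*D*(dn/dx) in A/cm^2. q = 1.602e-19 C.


Step 1: J = q * D * (dn/dx)
Step 2: J = 1.602e-19 * 2.9 * 1.63e+17
Step 3: J = 7.57e-02 A/cm^2

7.57e-02


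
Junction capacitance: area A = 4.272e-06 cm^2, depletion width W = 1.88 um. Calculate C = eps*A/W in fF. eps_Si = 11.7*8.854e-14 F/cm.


Step 1: eps_Si = 11.7 * 8.854e-14 = 1.035918e-12 F/cm
Step 2: W in cm = 1.88 * 1e-4 = 1.88e-04 cm
Step 3: C = 1.035918e-12 * 4.272e-06 / 1.88e-04 = 2.353958e-14 F
Step 4: C = 23.54 fF

23.54


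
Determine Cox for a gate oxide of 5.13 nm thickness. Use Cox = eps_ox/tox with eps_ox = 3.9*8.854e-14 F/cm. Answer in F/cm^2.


Step 1: eps_ox = 3.9 * 8.854e-14 = 3.45306e-13 F/cm
Step 2: tox in cm = 5.13 nm * 1e-7 = 5.1300e-07 cm
Step 3: Cox = 3.45306e-13 / 5.1300e-07 = 6.73e-07 F/cm^2

6.73e-07


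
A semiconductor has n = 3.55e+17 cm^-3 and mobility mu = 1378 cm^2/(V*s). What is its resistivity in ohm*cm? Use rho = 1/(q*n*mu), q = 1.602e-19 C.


Step 1: sigma = q * n * mu = 1.602e-19 * 3.55e+17 * 1378 = 7.83682e+01 S/cm
Step 2: rho = 1 / sigma = 1 / 7.83682e+01 = 0.01276 ohm*cm

0.01276


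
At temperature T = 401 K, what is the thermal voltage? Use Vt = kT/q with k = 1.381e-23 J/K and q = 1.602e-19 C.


Step 1: kT = 1.381e-23 * 401 = 5.53781e-21 J
Step 2: Vt = kT/q = 5.53781e-21 / 1.602e-19
Step 3: Vt = 0.03457 V

0.03457


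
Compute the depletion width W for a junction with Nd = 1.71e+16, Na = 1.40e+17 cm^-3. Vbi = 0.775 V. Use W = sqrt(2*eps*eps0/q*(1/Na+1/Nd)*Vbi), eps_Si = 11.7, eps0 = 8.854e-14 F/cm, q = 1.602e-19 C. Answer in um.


Step 1: 1/Na + 1/Nd = 1/1.40e+17 + 1/1.71e+16 = 6.56224e-17
Step 2: 2*eps*eps0/q = 2*11.7*8.854e-14/1.602e-19 = 1.293281e+07
Step 3: W^2 = 1.293281e+07 * 6.56224e-17 * 0.775 = 6.57729e-10
Step 4: W = sqrt(6.57729e-10) = 2.565e-05 cm = 0.2565 um

0.2565


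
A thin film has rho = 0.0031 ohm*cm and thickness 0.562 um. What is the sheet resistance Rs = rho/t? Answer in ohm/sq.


Step 1: Convert thickness to cm: t = 0.562 um = 5.6200e-05 cm
Step 2: Rs = rho / t = 0.0031 / 5.6200e-05
Step 3: Rs = 55.2 ohm/sq

55.2
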